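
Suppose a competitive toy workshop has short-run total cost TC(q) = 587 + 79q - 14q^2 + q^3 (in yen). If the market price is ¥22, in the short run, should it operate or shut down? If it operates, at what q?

From TC, MC = TC'(q) = 79 - 28q + 3q^2 and AVC = VC/q = 79 - 14q + q^2.
The AVC parabola has its vertex at q = 14/2 = 7, where AVC = 79 - 14·7 + 7^2 = ¥30.
P = ¥22 lies below min AVC = ¥30; no output level covers variable cost.
Best response: produce nothing and absorb the ¥587 fixed cost.

Shut down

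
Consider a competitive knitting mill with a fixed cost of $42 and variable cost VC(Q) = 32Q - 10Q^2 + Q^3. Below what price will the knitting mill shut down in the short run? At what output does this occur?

$7 per unit, at Q = 5

Short-run supply begins at min AVC. From VC = 32Q - 10Q^2 + Q^3, AVC = 32 - 10Q + Q^2.
dAVC/dQ = -10 + 2Q = 0 gives Q = 5. min AVC = 32 - 10·5 + 5^2 = 7.
So the shutdown price is $7.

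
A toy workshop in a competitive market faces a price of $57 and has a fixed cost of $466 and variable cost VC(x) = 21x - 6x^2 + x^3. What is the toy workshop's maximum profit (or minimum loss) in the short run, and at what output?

AVC = 21 - 6x + x^2 has its minimum $12 at x = 3; price $57 clears that bar, so the firm operates.
MC = 21 - 12x + 3x^2. Setting P = MC and taking the root on the rising branch gives x* = 6.
TR = 57·6 = 342. TC = 466 + 126 = 592. Profit = 342 − 592 = -$250.
By producing, the firm covers all variable cost plus $216 of fixed cost; shutting down would lose the full $466.

Profit = -$250 at x = 6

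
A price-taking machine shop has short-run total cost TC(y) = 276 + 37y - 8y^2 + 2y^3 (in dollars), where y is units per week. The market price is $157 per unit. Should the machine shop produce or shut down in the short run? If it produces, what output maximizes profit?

Produce at y = 6

Strip out fixed cost: VC = 37y - 8y^2 + 2y^3. Then AVC = 37 - 8y + 2y^2 and MC = 37 - 16y + 6y^2.
The AVC parabola has its vertex at y = 8/4 = 2, where AVC = 37 - 8·2 + 2·2^2 = $29.
Since P = $157 ≥ min AVC = $29, price covers variable cost and the firm should produce.
Solving P = MC: -120 - 16y + 6y^2 = 0 ⇒ y = -10/3 or 6. On the upward-sloping branch, y* = 6.
Check: AVC at y = 6 is $61 ≤ P, so revenue covers variable cost.
Profit = P·y − TC = 157·6 − 642 = $300.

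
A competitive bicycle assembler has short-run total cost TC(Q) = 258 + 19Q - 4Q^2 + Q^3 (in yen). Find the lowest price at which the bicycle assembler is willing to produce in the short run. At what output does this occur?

¥15 per unit, at Q = 2

The firm shuts down when price falls below the minimum of average variable cost. AVC = VC/Q = 19 - 4Q + Q^2.
At the minimum of AVC, MC = AVC. MC = 19 - 8Q + 3Q^2; setting MC = AVC gives 2Q^2 - 4Q = 0, so Q = 2. min AVC = 15.
The firm shuts down for any P below ¥15.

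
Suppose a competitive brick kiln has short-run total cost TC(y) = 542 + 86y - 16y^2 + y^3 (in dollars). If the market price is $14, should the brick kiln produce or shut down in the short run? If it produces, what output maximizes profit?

Shut down

Strip out fixed cost: VC = 86y - 16y^2 + y^3. Then AVC = 86 - 16y + y^2 and MC = 86 - 32y + 3y^2.
AVC is minimized where dAVC/dy = -16 + 2y = 0, at y = 8; min AVC = 86 - 16·8 + 8^2 = $22.
With P < min AVC ($14 < $22), every unit sold adds to the loss.
Best response: produce nothing and absorb the $542 fixed cost.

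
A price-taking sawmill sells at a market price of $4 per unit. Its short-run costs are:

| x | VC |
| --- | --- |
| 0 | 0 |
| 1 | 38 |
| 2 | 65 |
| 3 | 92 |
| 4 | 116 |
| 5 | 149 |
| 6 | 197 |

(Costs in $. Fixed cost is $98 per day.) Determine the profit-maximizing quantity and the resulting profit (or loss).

Profit at each row (π = 4x − TC): x=0: -98; x=1: -132; x=2: -155; x=3: -178; x=4: -198; x=5: -227; x=6: -271.
Profit is highest at x = 0. Equivalently, the lowest AVC in the table is 116/4 ≈ $29 at x = 4, and P = $4 falls below it — price never covers variable cost, so the firm shuts down and loses only its fixed cost.

x = 0 (shut down); profit = -$98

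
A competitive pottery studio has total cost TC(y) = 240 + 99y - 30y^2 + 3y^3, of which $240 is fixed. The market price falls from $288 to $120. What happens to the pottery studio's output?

AVC = 99 - 30y + 3y^2, minimized at y = 5 where min AVC = $24. MC = 99 - 60y + 9y^2.
With P = $288 above the shutdown price, P = MC gives y = 9.
At P = $120 ≥ min AVC, set P = MC: y = 7. The firm stays open but cuts output.

Output falls from 9 to 7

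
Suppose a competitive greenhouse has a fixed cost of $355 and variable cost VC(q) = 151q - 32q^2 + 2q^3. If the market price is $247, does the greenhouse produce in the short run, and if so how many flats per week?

Produce at q = 12

Variable cost is VC = 151q - 32q^2 + 2q^3, so AVC = VC/q = 151 - 32q + 2q^2 and MC = dTC/dq = 151 - 64q + 6q^2.
The AVC parabola has its vertex at q = 32/4 = 8, where AVC = 151 - 32·8 + 2·8^2 = $23.
Since P = $247 ≥ min AVC = $23, price covers variable cost and the firm should produce.
P = MC gives -96 - 64q + 6q^2 = 0, with roots -4/3 and 12. Take the larger (rising MC): q* = 12.
Check: AVC at q = 12 is $55 ≤ P, so revenue covers variable cost.
Profit = P·q − TC = 247·12 − 1015 = $1949.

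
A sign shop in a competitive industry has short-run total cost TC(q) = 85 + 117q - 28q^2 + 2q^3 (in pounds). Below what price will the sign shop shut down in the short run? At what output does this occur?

£19 per unit, at q = 7

The firm shuts down when price falls below the minimum of average variable cost. AVC = VC/q = 117 - 28q + 2q^2.
At the minimum of AVC, MC = AVC. MC = 117 - 56q + 6q^2; setting MC = AVC gives 4q^2 - 28q = 0, so q = 7. min AVC = 19.
For P < £19 the firm produces nothing.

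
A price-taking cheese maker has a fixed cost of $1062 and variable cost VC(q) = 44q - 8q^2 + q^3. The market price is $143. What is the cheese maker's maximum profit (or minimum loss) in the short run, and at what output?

Profit = -$252 at q = 9

AVC = 44 - 8q + q^2 has its minimum $28 at q = 4; price $143 clears that bar, so the firm operates.
MC = 44 - 16q + 3q^2. Setting P = MC and taking the root on the rising branch gives q* = 9.
TR = 143·9 = 1287. TC = 1062 + 477 = 1539. Profit = 1287 − 1539 = -$252.
Shutting down would mean losing the fixed cost of $1062, so operating at a loss of $252 is better by $810.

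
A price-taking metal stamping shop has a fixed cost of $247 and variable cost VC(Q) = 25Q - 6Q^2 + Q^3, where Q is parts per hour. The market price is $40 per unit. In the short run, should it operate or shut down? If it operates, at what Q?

Produce at Q = 5

Variable cost is VC = 25Q - 6Q^2 + Q^3, so AVC = VC/Q = 25 - 6Q + Q^2 and MC = dTC/dQ = 25 - 12Q + 3Q^2.
The AVC parabola has its vertex at Q = 6/2 = 3, where AVC = 25 - 6·3 + 3^2 = $16.
Because $40 ≥ $16, revenue can cover variable cost; the firm operates.
P = MC gives -15 - 12Q + 3Q^2 = 0, with roots -1 and 5. Take the larger (rising MC): Q* = 5.
Check: AVC at Q = 5 is $20 ≤ P, so revenue covers variable cost.
Profit = P·Q − TC = 40·5 − 347 = -$147, a loss, but smaller than the $247 fixed cost the firm would lose by shutting down.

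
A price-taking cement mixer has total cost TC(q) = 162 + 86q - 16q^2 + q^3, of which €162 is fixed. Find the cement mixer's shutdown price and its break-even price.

Shutdown price = €22; break-even price = €41

AVC = 86 - 16q + q^2; minimized at q = 8, giving min AVC = €22. That is the shutdown price.
ATC = 162/q + 86 - 16q + q^2. Setting dATC/dq = −162/q^2 − 16 + 2q = 0 gives q = 9 (since 2·9^3 − 16·9^2 = 162).
min ATC = 162/9 + 86 − 16·9 + 9^2 = €41. That is the break-even price.
For €22 ≤ P < €41 the firm produces at a loss; below €22 it shuts down.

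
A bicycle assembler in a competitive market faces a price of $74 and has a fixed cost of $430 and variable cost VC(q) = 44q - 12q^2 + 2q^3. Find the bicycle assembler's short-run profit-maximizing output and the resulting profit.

AVC = 44 - 12q + 2q^2; min AVC = $26 at q = 3. Since P = $74 ≥ min AVC, the firm produces.
MC = 44 - 24q + 6q^2. Setting P = MC and taking the root on the rising branch gives q* = 5.
TR = 74·5 = 370. TC = 430 + 170 = 600. Profit = 370 − 600 = -$230.
By producing, the firm covers all variable cost plus $200 of fixed cost; shutting down would lose the full $430.

Profit = -$230 at q = 5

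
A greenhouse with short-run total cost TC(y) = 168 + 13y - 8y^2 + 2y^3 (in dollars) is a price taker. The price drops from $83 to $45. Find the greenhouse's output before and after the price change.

Output falls from 5 to 4

MC = 13 - 16y + 6y^2; the shutdown threshold is min AVC = $5 (at y = 2).
With P = $83 above the shutdown price, P = MC gives y = 5.
At P = $45 ≥ min AVC, set P = MC: y = 4. The firm stays open but cuts output.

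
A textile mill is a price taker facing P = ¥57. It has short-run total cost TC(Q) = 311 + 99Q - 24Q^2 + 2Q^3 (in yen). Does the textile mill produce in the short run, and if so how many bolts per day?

Variable cost is VC = 99Q - 24Q^2 + 2Q^3, so AVC = VC/Q = 99 - 24Q + 2Q^2 and MC = dTC/dQ = 99 - 48Q + 6Q^2.
AVC hits its minimum where MC = AVC, at Q = 6, giving min AVC = 99 - 24·6 + 2·6^2 = ¥27.
Because ¥57 ≥ ¥27, revenue can cover variable cost; the firm operates.
P = MC gives 42 - 48Q + 6Q^2 = 0, with roots 1 and 7. Take the larger (rising MC): Q* = 7.
Check: AVC at Q = 7 is ¥29 ≤ P, so revenue covers variable cost.
Profit = P·Q − TC = 57·7 − 514 = -¥115, a loss, but smaller than the ¥311 fixed cost the firm would lose by shutting down.

Produce at Q = 7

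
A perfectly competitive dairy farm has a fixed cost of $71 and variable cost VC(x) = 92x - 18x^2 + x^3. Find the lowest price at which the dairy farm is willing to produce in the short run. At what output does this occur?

Short-run supply begins at min AVC. From VC = 92x - 18x^2 + x^3, AVC = 92 - 18x + x^2.
dAVC/dx = -18 + 2x = 0 gives x = 9. min AVC = 92 - 18·9 + 9^2 = 11.
The firm shuts down for any P below $11.

$11 per unit, at x = 9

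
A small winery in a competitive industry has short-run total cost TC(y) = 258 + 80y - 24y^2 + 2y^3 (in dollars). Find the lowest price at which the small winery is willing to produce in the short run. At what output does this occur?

The firm shuts down when price falls below the minimum of average variable cost. AVC = VC/y = 80 - 24y + 2y^2.
dAVC/dy = -24 + 4y = 0 gives y = 6. min AVC = 80 - 24·6 + 2·6^2 = 8.
The firm shuts down for any P below $8.

$8 per unit, at y = 6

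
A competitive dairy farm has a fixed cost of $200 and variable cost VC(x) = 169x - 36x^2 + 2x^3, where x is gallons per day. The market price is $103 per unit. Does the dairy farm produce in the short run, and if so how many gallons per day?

Strip out fixed cost: VC = 169x - 36x^2 + 2x^3. Then AVC = 169 - 36x + 2x^2 and MC = 169 - 72x + 6x^2.
AVC hits its minimum where MC = AVC, at x = 9, giving min AVC = 169 - 36·9 + 2·9^2 = $7.
Because $103 ≥ $7, revenue can cover variable cost; the firm operates.
P = MC gives 66 - 72x + 6x^2 = 0, with roots 1 and 11. Take the larger (rising MC): x* = 11.
Check: AVC at x = 11 is $15 ≤ P, so revenue covers variable cost.
Profit = P·x − TC = 103·11 − 365 = $768.

Produce at x = 11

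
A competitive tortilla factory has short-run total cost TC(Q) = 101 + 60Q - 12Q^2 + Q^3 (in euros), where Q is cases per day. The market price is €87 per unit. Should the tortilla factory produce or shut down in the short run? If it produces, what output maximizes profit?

Produce at Q = 9

Strip out fixed cost: VC = 60Q - 12Q^2 + Q^3. Then AVC = 60 - 12Q + Q^2 and MC = 60 - 24Q + 3Q^2.
AVC hits its minimum where MC = AVC, at Q = 6, giving min AVC = 60 - 12·6 + 6^2 = €24.
Since P = €87 ≥ min AVC = €24, price covers variable cost and the firm should produce.
P = MC gives -27 - 24Q + 3Q^2 = 0, with roots -1 and 9. Take the larger (rising MC): Q* = 9.
Check: AVC at Q = 9 is €33 ≤ P, so revenue covers variable cost.
Profit = P·Q − TC = 87·9 − 398 = €385.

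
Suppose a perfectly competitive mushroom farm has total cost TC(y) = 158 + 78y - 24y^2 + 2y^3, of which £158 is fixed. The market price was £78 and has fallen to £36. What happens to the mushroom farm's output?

Output falls from 8 to 7

MC = 78 - 48y + 6y^2; the shutdown threshold is min AVC = £6 (at y = 6).
At P = £78 ≥ min AVC, set P = MC on the rising branch: y = 8.
At P = £36 ≥ min AVC, set P = MC: y = 7. The firm stays open but cuts output.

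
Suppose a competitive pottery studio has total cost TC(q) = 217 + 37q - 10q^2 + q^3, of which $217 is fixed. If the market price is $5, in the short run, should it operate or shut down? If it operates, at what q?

Shut down

From TC, MC = TC'(q) = 37 - 20q + 3q^2 and AVC = VC/q = 37 - 10q + q^2.
AVC hits its minimum where MC = AVC, at q = 5, giving min AVC = 37 - 10·5 + 5^2 = $12.
With P < min AVC ($5 < $12), every unit sold adds to the loss.
The firm minimizes its loss by shutting down and losing only its fixed cost of $217.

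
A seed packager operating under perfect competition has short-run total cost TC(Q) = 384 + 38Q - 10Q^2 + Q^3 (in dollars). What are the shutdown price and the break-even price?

AVC = 38 - 10Q + Q^2; minimized at Q = 5, giving min AVC = $13. That is the shutdown price.
ATC = 384/Q + 38 - 10Q + Q^2. Setting dATC/dQ = −384/Q^2 − 10 + 2Q = 0 gives Q = 8 (since 2·8^3 − 10·8^2 = 384).
min ATC = 384/8 + 38 − 10·8 + 8^2 = $70. That is the break-even price.
Between these two prices the firm operates at a loss; above $70 it earns a profit.

Shutdown price = $13; break-even price = $70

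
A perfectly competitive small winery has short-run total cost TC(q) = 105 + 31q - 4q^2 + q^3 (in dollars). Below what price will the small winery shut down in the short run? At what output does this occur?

The firm shuts down when price falls below the minimum of average variable cost. AVC = VC/q = 31 - 4q + q^2.
dAVC/dq = -4 + 2q = 0 gives q = 2. min AVC = 31 - 4·2 + 2^2 = 27.
The firm shuts down for any P below $27.

$27 per unit, at q = 2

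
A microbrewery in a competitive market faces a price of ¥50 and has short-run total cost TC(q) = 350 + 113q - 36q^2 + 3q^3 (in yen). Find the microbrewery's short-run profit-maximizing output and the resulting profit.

AVC = 113 - 36q + 3q^2; min AVC = ¥5 at q = 6. Since P = ¥50 ≥ min AVC, the firm produces.
MC = 113 - 72q + 9q^2. Setting P = MC and taking the root on the rising branch gives q* = 7.
TR = 50·7 = 350. TC = 350 + 56 = 406. Profit = 350 − 406 = -¥56.
Shutting down would mean losing the fixed cost of ¥350, so operating at a loss of ¥56 is better by ¥294.

Profit = -¥56 at q = 7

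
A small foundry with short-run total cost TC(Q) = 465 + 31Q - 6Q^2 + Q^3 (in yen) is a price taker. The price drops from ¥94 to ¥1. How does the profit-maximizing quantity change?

Output falls from 7 to 0 (the firm shuts down)

MC = 31 - 12Q + 3Q^2; the shutdown threshold is min AVC = ¥22 (at Q = 3).
With P = ¥94 above the shutdown price, P = MC gives Q = 7.
At P = ¥1 < min AVC = ¥22, price no longer covers variable cost at any output, so the firm shuts down: Q = 0.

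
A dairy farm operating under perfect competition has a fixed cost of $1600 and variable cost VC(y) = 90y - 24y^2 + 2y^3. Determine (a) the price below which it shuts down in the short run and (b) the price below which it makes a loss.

Shutdown price = $18; break-even price = $210

Shutdown price = min AVC. AVC = 90 - 24y + 2y^2, with vertex at y = 6 and minimum $18.
ATC = 1600/y + 90 - 24y + 2y^2. Setting dATC/dy = −1600/y^2 − 24 + 4y = 0 gives y = 10 (since 4·10^3 − 24·10^2 = 1600).
min ATC = 1600/10 + 90 − 24·10 + 2·10^2 = $210. That is the break-even price.
For $18 ≤ P < $210 the firm produces at a loss; below $18 it shuts down.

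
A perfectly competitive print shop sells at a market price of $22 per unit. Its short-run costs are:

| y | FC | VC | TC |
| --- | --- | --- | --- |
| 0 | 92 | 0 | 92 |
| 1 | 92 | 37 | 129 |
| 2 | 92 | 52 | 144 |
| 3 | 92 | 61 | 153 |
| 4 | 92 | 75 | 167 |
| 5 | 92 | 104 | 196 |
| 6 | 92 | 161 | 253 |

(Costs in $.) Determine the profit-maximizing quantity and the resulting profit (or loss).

y = 4; profit = -$79

Tabulate TR − TC: y=0: -92; y=1: -107; y=2: -100; y=3: -87; y=4: -79; y=5: -86; y=6: -121.
Profit is maximized at y = 4. AVC there is 75/4 = $18.75 ≤ P, so producing beats shutting down (which would give -$92).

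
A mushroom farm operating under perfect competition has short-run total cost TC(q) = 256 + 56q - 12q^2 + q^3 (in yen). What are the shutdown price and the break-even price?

Shutdown price = ¥20; break-even price = ¥56

Shutdown price = min AVC. AVC = 56 - 12q + q^2, with vertex at q = 6 and minimum ¥20.
ATC = 256/q + 56 - 12q + q^2. Setting dATC/dq = −256/q^2 − 12 + 2q = 0 gives q = 8 (since 2·8^3 − 12·8^2 = 256).
min ATC = 256/8 + 56 − 12·8 + 8^2 = ¥56. That is the break-even price.
Between these two prices the firm operates at a loss; above ¥56 it earns a profit.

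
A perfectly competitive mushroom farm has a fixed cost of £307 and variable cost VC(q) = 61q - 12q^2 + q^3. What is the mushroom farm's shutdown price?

£25 per unit

The firm shuts down when price falls below the minimum of average variable cost. AVC = VC/q = 61 - 12q + q^2.
At the minimum of AVC, MC = AVC. MC = 61 - 24q + 3q^2; setting MC = AVC gives 2q^2 - 12q = 0, so q = 6. min AVC = 25.
For P < £25 the firm produces nothing.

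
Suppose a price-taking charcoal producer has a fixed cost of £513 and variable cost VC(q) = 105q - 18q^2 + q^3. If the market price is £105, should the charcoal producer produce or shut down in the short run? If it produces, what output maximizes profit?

Variable cost is VC = 105q - 18q^2 + q^3, so AVC = VC/q = 105 - 18q + q^2 and MC = dTC/dq = 105 - 36q + 3q^2.
AVC is minimized where dAVC/dq = -18 + 2q = 0, at q = 9; min AVC = 105 - 18·9 + 9^2 = £24.
P = £105 exceeds min AVC = £24, so the firm stays open.
P = MC gives -36q + 3q^2 = 0, with roots 0 and 12. Take the larger (rising MC): q* = 12.
Check: AVC at q = 12 is £33 ≤ P, so revenue covers variable cost.
Profit = P·q − TC = 105·12 − 909 = £351.

Produce at q = 12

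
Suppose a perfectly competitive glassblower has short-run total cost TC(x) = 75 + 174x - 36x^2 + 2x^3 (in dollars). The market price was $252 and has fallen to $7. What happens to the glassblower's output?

Output falls from 13 to 0 (the firm shuts down)

AVC = 174 - 36x + 2x^2, minimized at x = 9 where min AVC = $12. MC = 174 - 72x + 6x^2.
At P = $252 ≥ min AVC, set P = MC on the rising branch: x = 13.
At P = $7 < min AVC = $12, price no longer covers variable cost at any output, so the firm shuts down: x = 0.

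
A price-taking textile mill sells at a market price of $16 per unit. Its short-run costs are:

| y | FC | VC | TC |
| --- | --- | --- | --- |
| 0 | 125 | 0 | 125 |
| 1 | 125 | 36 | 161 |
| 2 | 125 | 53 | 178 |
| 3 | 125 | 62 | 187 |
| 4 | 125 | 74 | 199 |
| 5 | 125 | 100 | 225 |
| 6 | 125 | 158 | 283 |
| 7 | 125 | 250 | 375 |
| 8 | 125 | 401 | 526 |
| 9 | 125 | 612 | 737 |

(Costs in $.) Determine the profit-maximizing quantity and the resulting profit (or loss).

Compute π = P·y − TC at each output: y=0: -125; y=1: -145; y=2: -146; y=3: -139; y=4: -135; y=5: -145; y=6: -187; y=7: -263; y=8: -398; y=9: -593.
Profit is highest at y = 0. Equivalently, the lowest AVC in the table is 74/4 ≈ $18.50 at y = 4, and P = $16 falls below it — price never covers variable cost, so the firm shuts down and loses only its fixed cost.

y = 0 (shut down); profit = -$125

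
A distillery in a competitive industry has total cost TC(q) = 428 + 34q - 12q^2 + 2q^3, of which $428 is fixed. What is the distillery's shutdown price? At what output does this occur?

$16 per unit, at q = 3

The firm shuts down when price falls below the minimum of average variable cost. AVC = VC/q = 34 - 12q + 2q^2.
At the minimum of AVC, MC = AVC. MC = 34 - 24q + 6q^2; setting MC = AVC gives 4q^2 - 12q = 0, so q = 3. min AVC = 16.
So the shutdown price is $16.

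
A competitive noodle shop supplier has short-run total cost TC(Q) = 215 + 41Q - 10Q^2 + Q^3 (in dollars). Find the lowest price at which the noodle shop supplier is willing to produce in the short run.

The firm shuts down when price falls below the minimum of average variable cost. AVC = VC/Q = 41 - 10Q + Q^2.
At the minimum of AVC, MC = AVC. MC = 41 - 20Q + 3Q^2; setting MC = AVC gives 2Q^2 - 10Q = 0, so Q = 5. min AVC = 16.
The firm shuts down for any P below $16.

$16 per unit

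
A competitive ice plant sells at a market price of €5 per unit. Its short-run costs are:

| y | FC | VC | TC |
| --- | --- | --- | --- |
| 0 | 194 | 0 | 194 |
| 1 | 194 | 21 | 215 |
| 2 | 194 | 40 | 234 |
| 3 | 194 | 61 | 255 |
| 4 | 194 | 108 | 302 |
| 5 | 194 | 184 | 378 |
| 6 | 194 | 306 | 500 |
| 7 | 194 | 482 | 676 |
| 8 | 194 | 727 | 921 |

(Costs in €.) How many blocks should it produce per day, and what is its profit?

y = 0 (shut down); profit = -€194

Tabulate TR − TC: y=0: -194; y=1: -210; y=2: -224; y=3: -240; y=4: -282; y=5: -353; y=6: -470; y=7: -641; y=8: -881.
Profit is highest at y = 0. Equivalently, the lowest AVC in the table is 40/2 ≈ €20 at y = 2, and P = €5 falls below it — price never covers variable cost, so the firm shuts down and loses only its fixed cost.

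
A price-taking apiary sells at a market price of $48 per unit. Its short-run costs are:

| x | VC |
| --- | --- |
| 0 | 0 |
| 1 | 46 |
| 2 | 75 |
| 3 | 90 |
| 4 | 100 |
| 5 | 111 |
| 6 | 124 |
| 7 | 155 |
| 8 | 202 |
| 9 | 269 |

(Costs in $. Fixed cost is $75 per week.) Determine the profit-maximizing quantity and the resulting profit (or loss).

x = 8; profit = $107

Tabulate TR − TC: x=0: -75; x=1: -73; x=2: -54; x=3: -21; x=4: 17; x=5: 54; x=6: 89; x=7: 106; x=8: 107; x=9: 88.
Profit is maximized at x = 8. AVC there is 202/8 = $25.25 ≤ P, so producing beats shutting down (which would give -$75).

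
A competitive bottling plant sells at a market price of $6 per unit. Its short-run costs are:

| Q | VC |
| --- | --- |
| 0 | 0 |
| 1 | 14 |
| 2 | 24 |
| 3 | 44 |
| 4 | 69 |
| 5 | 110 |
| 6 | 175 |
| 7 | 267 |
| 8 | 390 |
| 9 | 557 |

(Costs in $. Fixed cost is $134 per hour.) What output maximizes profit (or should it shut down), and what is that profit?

Q = 0 (shut down); profit = -$134

Tabulate TR − TC: Q=0: -134; Q=1: -142; Q=2: -146; Q=3: -160; Q=4: -179; Q=5: -214; Q=6: -273; Q=7: -359; Q=8: -476; Q=9: -637.
Profit is highest at Q = 0. Equivalently, the lowest AVC in the table is 24/2 ≈ $12 at Q = 2, and P = $6 falls below it — price never covers variable cost, so the firm shuts down and loses only its fixed cost.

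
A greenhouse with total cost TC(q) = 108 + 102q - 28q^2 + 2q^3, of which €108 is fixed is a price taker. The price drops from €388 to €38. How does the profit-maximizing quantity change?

Output falls from 13 to 8

AVC = 102 - 28q + 2q^2, minimized at q = 7 where min AVC = €4. MC = 102 - 56q + 6q^2.
With P = €388 above the shutdown price, P = MC gives q = 13.
At P = €38 ≥ min AVC, set P = MC: q = 8. The firm stays open but cuts output.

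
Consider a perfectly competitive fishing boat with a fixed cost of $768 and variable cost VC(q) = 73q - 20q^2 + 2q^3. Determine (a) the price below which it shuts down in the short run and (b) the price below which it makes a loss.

Shutdown price = $23; break-even price = $137

Shutdown price = min AVC. AVC = 73 - 20q + 2q^2, with vertex at q = 5 and minimum $23.
ATC = 768/q + 73 - 20q + 2q^2. Setting dATC/dq = −768/q^2 − 20 + 4q = 0 gives q = 8 (since 4·8^3 − 20·8^2 = 768).
min ATC = 768/8 + 73 − 20·8 + 2·8^2 = $137. That is the break-even price.
Between these two prices the firm operates at a loss; above $137 it earns a profit.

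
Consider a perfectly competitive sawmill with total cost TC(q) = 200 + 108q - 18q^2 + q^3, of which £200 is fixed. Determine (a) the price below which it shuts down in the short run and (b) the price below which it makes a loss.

Shutdown price = min AVC. AVC = 108 - 18q + q^2, with vertex at q = 9 and minimum £27.
ATC = 200/q + 108 - 18q + q^2. Setting dATC/dq = −200/q^2 − 18 + 2q = 0 gives q = 10 (since 2·10^3 − 18·10^2 = 200).
min ATC = 200/10 + 108 − 18·10 + 10^2 = £48. That is the break-even price.
Between these two prices the firm operates at a loss; above £48 it earns a profit.

Shutdown price = £27; break-even price = £48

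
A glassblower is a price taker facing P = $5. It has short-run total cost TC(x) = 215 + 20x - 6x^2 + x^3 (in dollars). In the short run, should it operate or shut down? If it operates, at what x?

Strip out fixed cost: VC = 20x - 6x^2 + x^3. Then AVC = 20 - 6x + x^2 and MC = 20 - 12x + 3x^2.
The AVC parabola has its vertex at x = 6/2 = 3, where AVC = 20 - 6·3 + 3^2 = $11.
With P < min AVC ($5 < $11), every unit sold adds to the loss.
The firm minimizes its loss by shutting down and losing only its fixed cost of $215.

Shut down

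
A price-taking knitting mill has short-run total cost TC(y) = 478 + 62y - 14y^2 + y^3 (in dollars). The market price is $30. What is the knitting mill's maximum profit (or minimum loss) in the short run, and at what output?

AVC = 62 - 14y + y^2; min AVC = $13 at y = 7. Since P = $30 ≥ min AVC, the firm produces.
MC = 62 - 28y + 3y^2. Setting P = MC and taking the root on the rising branch gives y* = 8.
TR = 30·8 = 240. TC = 478 + 112 = 590. Profit = 240 − 590 = -$350.
Shutting down would mean losing the fixed cost of $478, so operating at a loss of $350 is better by $128.

Profit = -$350 at y = 8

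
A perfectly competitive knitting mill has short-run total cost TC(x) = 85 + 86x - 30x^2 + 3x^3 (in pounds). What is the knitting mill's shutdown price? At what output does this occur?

£11 per unit, at x = 5

Short-run supply begins at min AVC. From VC = 86x - 30x^2 + 3x^3, AVC = 86 - 30x + 3x^2.
dAVC/dx = -30 + 6x = 0 gives x = 5. min AVC = 86 - 30·5 + 3·5^2 = 11.
For P < £11 the firm produces nothing.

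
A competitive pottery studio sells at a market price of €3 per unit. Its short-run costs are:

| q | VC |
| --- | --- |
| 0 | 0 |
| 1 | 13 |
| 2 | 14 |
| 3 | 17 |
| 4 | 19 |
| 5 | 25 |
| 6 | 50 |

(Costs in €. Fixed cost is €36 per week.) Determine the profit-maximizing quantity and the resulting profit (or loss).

Compute π = P·q − TC at each output: q=0: -36; q=1: -46; q=2: -44; q=3: -44; q=4: -43; q=5: -46; q=6: -68.
Profit is highest at q = 0. Equivalently, the lowest AVC in the table is 19/4 ≈ €4.75 at q = 4, and P = €3 falls below it — price never covers variable cost, so the firm shuts down and loses only its fixed cost.

q = 0 (shut down); profit = -€36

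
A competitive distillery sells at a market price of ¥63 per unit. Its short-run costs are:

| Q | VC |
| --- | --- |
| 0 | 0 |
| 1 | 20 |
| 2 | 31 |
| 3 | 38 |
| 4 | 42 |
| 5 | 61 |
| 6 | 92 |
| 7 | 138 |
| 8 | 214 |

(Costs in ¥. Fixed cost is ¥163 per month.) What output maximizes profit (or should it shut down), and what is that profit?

Tabulate TR − TC: Q=0: -163; Q=1: -120; Q=2: -68; Q=3: -12; Q=4: 47; Q=5: 91; Q=6: 123; Q=7: 140; Q=8: 127.
Profit is maximized at Q = 7. AVC there is 138/7 = ¥19.71 ≤ P, so producing beats shutting down (which would give -¥163).

Q = 7; profit = ¥140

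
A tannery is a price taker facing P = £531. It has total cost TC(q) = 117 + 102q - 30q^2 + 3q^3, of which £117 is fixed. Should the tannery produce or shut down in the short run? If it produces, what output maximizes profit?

Produce at q = 11

From TC, MC = TC'(q) = 102 - 60q + 9q^2 and AVC = VC/q = 102 - 30q + 3q^2.
AVC hits its minimum where MC = AVC, at q = 5, giving min AVC = 102 - 30·5 + 3·5^2 = £27.
P = £531 exceeds min AVC = £27, so the firm stays open.
Solving P = MC: -429 - 60q + 9q^2 = 0 ⇒ q = -13/3 or 11. On the upward-sloping branch, q* = 11.
Check: AVC at q = 11 is £135 ≤ P, so revenue covers variable cost.
Profit = P·q − TC = 531·11 − 1602 = £4239.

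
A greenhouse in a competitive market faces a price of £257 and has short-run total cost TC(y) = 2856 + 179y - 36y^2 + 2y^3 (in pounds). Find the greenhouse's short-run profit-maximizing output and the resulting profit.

Profit = -£152 at y = 13

AVC = 179 - 36y + 2y^2 has its minimum £17 at y = 9; price £257 clears that bar, so the firm operates.
MC = 179 - 72y + 6y^2. Setting P = MC and taking the root on the rising branch gives y* = 13.
TR = 257·13 = 3341. TC = 2856 + 637 = 3493. Profit = 3341 − 3493 = -£152.
Shutting down would mean losing the fixed cost of £2856, so operating at a loss of £152 is better by £2704.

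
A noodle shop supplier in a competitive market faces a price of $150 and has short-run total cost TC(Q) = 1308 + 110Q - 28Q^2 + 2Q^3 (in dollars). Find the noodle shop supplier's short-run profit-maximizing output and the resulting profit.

AVC = 110 - 28Q + 2Q^2 has its minimum $12 at Q = 7; price $150 clears that bar, so the firm operates.
With MC = 110 - 56Q + 6Q^2, P = MC on the upward-sloping part at Q* = 10.
TR = 150·10 = 1500. TC = 1308 + 300 = 1608. Profit = 1500 − 1608 = -$108.
That loss of $108 beats the $1308 the firm would lose by shutting down; producing recovers $1200 of fixed cost.

Profit = -$108 at Q = 10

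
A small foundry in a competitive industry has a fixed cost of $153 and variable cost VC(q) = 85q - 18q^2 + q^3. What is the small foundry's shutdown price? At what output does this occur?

The shutdown price is the minimum of AVC. VC = 85q - 18q^2 + q^3, so AVC = 85 - 18q + q^2.
At the minimum of AVC, MC = AVC. MC = 85 - 36q + 3q^2; setting MC = AVC gives 2q^2 - 18q = 0, so q = 9. min AVC = 4.
So the shutdown price is $4.

$4 per unit, at q = 9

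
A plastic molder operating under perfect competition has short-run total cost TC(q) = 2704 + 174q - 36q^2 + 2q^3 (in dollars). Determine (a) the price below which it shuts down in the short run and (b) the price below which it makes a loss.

Shutdown price = $12; break-even price = $252

Shutdown price = min AVC. AVC = 174 - 36q + 2q^2, with vertex at q = 9 and minimum $12.
ATC = 2704/q + 174 - 36q + 2q^2. Setting dATC/dq = −2704/q^2 − 36 + 4q = 0 gives q = 13 (since 4·13^3 − 36·13^2 = 2704).
min ATC = 2704/13 + 174 − 36·13 + 2·13^2 = $252. That is the break-even price.
Between these two prices the firm operates at a loss; above $252 it earns a profit.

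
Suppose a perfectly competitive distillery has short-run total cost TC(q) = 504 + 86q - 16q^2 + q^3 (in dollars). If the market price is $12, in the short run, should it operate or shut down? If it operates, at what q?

Shut down

Strip out fixed cost: VC = 86q - 16q^2 + q^3. Then AVC = 86 - 16q + q^2 and MC = 86 - 32q + 3q^2.
AVC hits its minimum where MC = AVC, at q = 8, giving min AVC = 86 - 16·8 + 8^2 = $22.
With P < min AVC ($12 < $22), every unit sold adds to the loss.
Best response: produce nothing and absorb the $504 fixed cost.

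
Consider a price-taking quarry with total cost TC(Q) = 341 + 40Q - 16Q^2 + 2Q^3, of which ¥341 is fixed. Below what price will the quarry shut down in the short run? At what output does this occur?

The firm shuts down when price falls below the minimum of average variable cost. AVC = VC/Q = 40 - 16Q + 2Q^2.
dAVC/dQ = -16 + 4Q = 0 gives Q = 4. min AVC = 40 - 16·4 + 2·4^2 = 8.
So the shutdown price is ¥8.

¥8 per unit, at Q = 4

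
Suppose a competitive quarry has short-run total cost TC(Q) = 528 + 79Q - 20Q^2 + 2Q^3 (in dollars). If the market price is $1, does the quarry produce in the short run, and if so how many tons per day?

Shut down

Variable cost is VC = 79Q - 20Q^2 + 2Q^3, so AVC = VC/Q = 79 - 20Q + 2Q^2 and MC = dTC/dQ = 79 - 40Q + 6Q^2.
AVC is minimized where dAVC/dQ = -20 + 4Q = 0, at Q = 5; min AVC = 79 - 20·5 + 2·5^2 = $29.
Since P = $1 < min AVC = $29, price fails to cover variable cost at any output.
The firm minimizes its loss by shutting down and losing only its fixed cost of $528.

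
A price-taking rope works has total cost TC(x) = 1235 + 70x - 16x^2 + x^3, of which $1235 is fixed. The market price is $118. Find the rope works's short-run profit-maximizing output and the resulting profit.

AVC = 70 - 16x + x^2 has its minimum $6 at x = 8; price $118 clears that bar, so the firm operates.
With MC = 70 - 32x + 3x^2, P = MC on the upward-sloping part at x* = 12.
TR = 118·12 = 1416. TC = 1235 + 264 = 1499. Profit = 1416 − 1499 = -$83.
That loss of $83 beats the $1235 the firm would lose by shutting down; producing recovers $1152 of fixed cost.

Profit = -$83 at x = 12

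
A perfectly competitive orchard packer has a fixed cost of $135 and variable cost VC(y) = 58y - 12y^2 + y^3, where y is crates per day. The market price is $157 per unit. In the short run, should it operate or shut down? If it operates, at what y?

Produce at y = 11

Strip out fixed cost: VC = 58y - 12y^2 + y^3. Then AVC = 58 - 12y + y^2 and MC = 58 - 24y + 3y^2.
AVC is minimized where dAVC/dy = -12 + 2y = 0, at y = 6; min AVC = 58 - 12·6 + 6^2 = $22.
Because $157 ≥ $22, revenue can cover variable cost; the firm operates.
Set P = MC: 157 = 58 - 24y + 3y^2 → -99 - 24y + 3y^2 = 0. The roots are y = -3 and y = 11; the profit-maximizing output is on the rising part of MC, so y* = 11.
Check: AVC at y = 11 is $47 ≤ P, so revenue covers variable cost.
Profit = P·y − TC = 157·11 − 652 = $1075.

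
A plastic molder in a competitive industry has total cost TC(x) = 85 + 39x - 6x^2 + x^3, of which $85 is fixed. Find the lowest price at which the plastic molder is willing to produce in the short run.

The shutdown price is the minimum of AVC. VC = 39x - 6x^2 + x^3, so AVC = 39 - 6x + x^2.
dAVC/dx = -6 + 2x = 0 gives x = 3. min AVC = 39 - 6·3 + 3^2 = 30.
So the shutdown price is $30.

$30 per unit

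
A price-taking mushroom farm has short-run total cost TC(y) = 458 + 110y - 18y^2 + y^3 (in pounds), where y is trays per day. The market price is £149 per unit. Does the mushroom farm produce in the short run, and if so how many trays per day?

Variable cost is VC = 110y - 18y^2 + y^3, so AVC = VC/y = 110 - 18y + y^2 and MC = dTC/dy = 110 - 36y + 3y^2.
AVC hits its minimum where MC = AVC, at y = 9, giving min AVC = 110 - 18·9 + 9^2 = £29.
P = £149 exceeds min AVC = £29, so the firm stays open.
Solving P = MC: -39 - 36y + 3y^2 = 0 ⇒ y = -1 or 13. On the upward-sloping branch, y* = 13.
Check: AVC at y = 13 is £45 ≤ P, so revenue covers variable cost.
Profit = P·y − TC = 149·13 − 1043 = £894.

Produce at y = 13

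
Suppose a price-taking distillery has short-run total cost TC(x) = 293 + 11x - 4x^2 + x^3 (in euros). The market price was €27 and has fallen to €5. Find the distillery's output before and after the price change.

Output falls from 4 to 0 (the firm shuts down)

AVC = 11 - 4x + x^2, minimized at x = 2 where min AVC = €7. MC = 11 - 8x + 3x^2.
At P = €27 ≥ min AVC, set P = MC on the rising branch: x = 4.
At P = €5 < min AVC = €7, price no longer covers variable cost at any output, so the firm shuts down: x = 0.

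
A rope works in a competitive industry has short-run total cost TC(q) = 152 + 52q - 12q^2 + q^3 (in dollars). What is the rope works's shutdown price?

$16 per unit

Short-run supply begins at min AVC. From VC = 52q - 12q^2 + q^3, AVC = 52 - 12q + q^2.
dAVC/dq = -12 + 2q = 0 gives q = 6. min AVC = 52 - 12·6 + 6^2 = 16.
So the shutdown price is $16.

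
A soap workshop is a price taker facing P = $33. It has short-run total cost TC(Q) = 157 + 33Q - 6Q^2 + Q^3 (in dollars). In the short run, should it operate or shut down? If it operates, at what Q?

Strip out fixed cost: VC = 33Q - 6Q^2 + Q^3. Then AVC = 33 - 6Q + Q^2 and MC = 33 - 12Q + 3Q^2.
AVC hits its minimum where MC = AVC, at Q = 3, giving min AVC = 33 - 6·3 + 3^2 = $24.
P = $33 exceeds min AVC = $24, so the firm stays open.
P = MC gives -12Q + 3Q^2 = 0, with roots 0 and 4. Take the larger (rising MC): Q* = 4.
Check: AVC at Q = 4 is $25 ≤ P, so revenue covers variable cost.
Profit = P·Q − TC = 33·4 − 257 = -$125, a loss, but smaller than the $157 fixed cost the firm would lose by shutting down.

Produce at Q = 4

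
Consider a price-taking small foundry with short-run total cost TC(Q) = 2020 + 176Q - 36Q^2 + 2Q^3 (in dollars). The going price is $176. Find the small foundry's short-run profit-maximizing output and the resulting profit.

AVC = 176 - 36Q + 2Q^2 has its minimum $14 at Q = 9; price $176 clears that bar, so the firm operates.
With MC = 176 - 72Q + 6Q^2, P = MC on the upward-sloping part at Q* = 12.
TR = 176·12 = 2112. TC = 2020 + 384 = 2404. Profit = 2112 − 2404 = -$292.
That loss of $292 beats the $2020 the firm would lose by shutting down; producing recovers $1728 of fixed cost.

Profit = -$292 at Q = 12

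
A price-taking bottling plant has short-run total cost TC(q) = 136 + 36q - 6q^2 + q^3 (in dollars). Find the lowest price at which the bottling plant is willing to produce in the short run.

$27 per unit

The firm shuts down when price falls below the minimum of average variable cost. AVC = VC/q = 36 - 6q + q^2.
dAVC/dq = -6 + 2q = 0 gives q = 3. min AVC = 36 - 6·3 + 3^2 = 27.
For P < $27 the firm produces nothing.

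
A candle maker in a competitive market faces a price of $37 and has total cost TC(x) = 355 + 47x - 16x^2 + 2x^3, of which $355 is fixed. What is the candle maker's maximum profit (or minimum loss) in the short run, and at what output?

AVC = 47 - 16x + 2x^2; min AVC = $15 at x = 4. Since P = $37 ≥ min AVC, the firm produces.
MC = 47 - 32x + 6x^2. Setting P = MC and taking the root on the rising branch gives x* = 5.
TR = 37·5 = 185. TC = 355 + 85 = 440. Profit = 185 − 440 = -$255.
That loss of $255 beats the $355 the firm would lose by shutting down; producing recovers $100 of fixed cost.

Profit = -$255 at x = 5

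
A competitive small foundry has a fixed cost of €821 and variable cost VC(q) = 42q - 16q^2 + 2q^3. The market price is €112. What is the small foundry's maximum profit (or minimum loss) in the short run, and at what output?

AVC = 42 - 16q + 2q^2; min AVC = €10 at q = 4. Since P = €112 ≥ min AVC, the firm produces.
With MC = 42 - 32q + 6q^2, P = MC on the upward-sloping part at q* = 7.
TR = 112·7 = 784. TC = 821 + 196 = 1017. Profit = 784 − 1017 = -€233.
Shutting down would mean losing the fixed cost of €821, so operating at a loss of €233 is better by €588.

Profit = -€233 at q = 7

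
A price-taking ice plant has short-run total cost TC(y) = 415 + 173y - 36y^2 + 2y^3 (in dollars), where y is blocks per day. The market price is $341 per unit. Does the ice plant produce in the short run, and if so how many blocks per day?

Produce at y = 14

Strip out fixed cost: VC = 173y - 36y^2 + 2y^3. Then AVC = 173 - 36y + 2y^2 and MC = 173 - 72y + 6y^2.
AVC hits its minimum where MC = AVC, at y = 9, giving min AVC = 173 - 36·9 + 2·9^2 = $11.
Because $341 ≥ $11, revenue can cover variable cost; the firm operates.
Set P = MC: 341 = 173 - 72y + 6y^2 → -168 - 72y + 6y^2 = 0. The roots are y = -2 and y = 14; the profit-maximizing output is on the rising part of MC, so y* = 14.
Check: AVC at y = 14 is $61 ≤ P, so revenue covers variable cost.
Profit = P·y − TC = 341·14 − 1269 = $3505.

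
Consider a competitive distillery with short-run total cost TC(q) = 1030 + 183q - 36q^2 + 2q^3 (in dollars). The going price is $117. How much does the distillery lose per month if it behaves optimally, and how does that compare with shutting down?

Profit = -$62 at q = 11

AVC = 183 - 36q + 2q^2; min AVC = $21 at q = 9. Since P = $117 ≥ min AVC, the firm produces.
MC = 183 - 72q + 6q^2. Setting P = MC and taking the root on the rising branch gives q* = 11.
TR = 117·11 = 1287. TC = 1030 + 319 = 1349. Profit = 1287 − 1349 = -$62.
By producing, the firm covers all variable cost plus $968 of fixed cost; shutting down would lose the full $1030.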